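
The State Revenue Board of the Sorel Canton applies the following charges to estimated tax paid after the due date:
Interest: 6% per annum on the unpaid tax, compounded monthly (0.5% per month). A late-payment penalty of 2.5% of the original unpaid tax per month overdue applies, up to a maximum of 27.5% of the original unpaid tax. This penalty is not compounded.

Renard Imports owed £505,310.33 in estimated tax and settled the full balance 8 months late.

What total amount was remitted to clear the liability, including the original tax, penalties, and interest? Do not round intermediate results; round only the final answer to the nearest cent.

£626,942.09

Penalty: 8 × 2.5% × £505,310.33 = £101,062.07… (below the 27.5% cap of £138,960.34…)
Interest: £505,310.33 × ((1 + 0.005)^8 − 1) = £505,310.33 × 0.0407070… = £20,569.6898…
Total = £505,310.33 + £101,062.0660 + £20,569.6898… = £626,942.09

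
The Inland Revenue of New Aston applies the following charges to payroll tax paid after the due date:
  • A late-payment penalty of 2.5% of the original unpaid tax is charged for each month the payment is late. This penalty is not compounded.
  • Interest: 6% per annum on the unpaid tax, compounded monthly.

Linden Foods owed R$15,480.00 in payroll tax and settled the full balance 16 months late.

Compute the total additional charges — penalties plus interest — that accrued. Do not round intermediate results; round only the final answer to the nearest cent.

R$7,477.94

Late-payment penalty = 2.5% × R$15,480.00 × 16 mo = R$6,192.00
Interest (6%/yr ÷ 12 = 0.5%/month): R$15,480.00 × ((1 + 0.005)^16 − 1) = R$1,285.9414…
Penalties + interest = R$6,192.0000 + R$1,285.9414… = R$7,477.94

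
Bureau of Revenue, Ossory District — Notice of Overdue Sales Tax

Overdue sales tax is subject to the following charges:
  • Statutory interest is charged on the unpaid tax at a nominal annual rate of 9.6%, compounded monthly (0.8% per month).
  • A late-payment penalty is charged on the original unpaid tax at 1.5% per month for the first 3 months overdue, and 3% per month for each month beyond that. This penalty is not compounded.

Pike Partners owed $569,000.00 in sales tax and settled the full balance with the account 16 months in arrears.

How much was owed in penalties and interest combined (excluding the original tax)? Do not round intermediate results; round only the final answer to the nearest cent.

$324,884.39

Penalty, months 1–3: 3 × 1.5% × $569,000.00 = $25,605.00
Penalty, months 4–16: 13 × 3% × $569,000.00 = $221,910.00
Interest: $569,000.00 × ((1 + 0.008)^16 − 1) = $569,000.00 × 0.1359743… = $77,369.3881…
Penalties + interest = $247,515.0000 + $77,369.3881… = $324,884.39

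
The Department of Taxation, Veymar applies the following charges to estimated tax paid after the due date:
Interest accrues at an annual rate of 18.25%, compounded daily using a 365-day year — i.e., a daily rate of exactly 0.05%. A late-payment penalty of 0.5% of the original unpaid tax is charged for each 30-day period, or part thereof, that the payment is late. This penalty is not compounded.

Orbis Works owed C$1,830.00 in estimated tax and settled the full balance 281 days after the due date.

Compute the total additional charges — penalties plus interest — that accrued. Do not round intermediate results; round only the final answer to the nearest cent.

Penalty periods: ⌈281/30⌉ = 10; penalty = 10 × 0.5% × C$1,830.00 = C$91.50
Interest: C$1,830.00 × ((1 + 0.0005)^281 − 1) = C$1,830.00 × 0.15080867… = C$275.9799…
Penalties + interest = C$91.5000 + C$275.9799… = C$367.48

C$367.48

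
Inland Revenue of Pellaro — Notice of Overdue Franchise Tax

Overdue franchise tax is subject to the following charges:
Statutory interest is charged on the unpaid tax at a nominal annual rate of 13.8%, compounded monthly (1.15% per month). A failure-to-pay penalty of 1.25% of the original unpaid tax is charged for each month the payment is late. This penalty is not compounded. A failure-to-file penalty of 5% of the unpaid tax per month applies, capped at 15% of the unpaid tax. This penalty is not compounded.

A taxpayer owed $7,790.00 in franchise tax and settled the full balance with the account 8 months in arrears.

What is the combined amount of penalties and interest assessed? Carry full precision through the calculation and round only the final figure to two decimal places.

$2,693.70

Failure-to-file: 8 × 5% × $7,790.00 = $3,116.00, capped at 15% × $7,790.00 = $1,168.50
Failure-to-pay penalty: 8 × 1.25% × $7,790.00 = $779.00
Interest: $7,790.00 × ((1 + 0.0115)^8 − 1) = $7,790.00 × 0.0957894… = $746.1995…
Penalties + interest = $1,947.5000 + $746.1995… = $2,693.70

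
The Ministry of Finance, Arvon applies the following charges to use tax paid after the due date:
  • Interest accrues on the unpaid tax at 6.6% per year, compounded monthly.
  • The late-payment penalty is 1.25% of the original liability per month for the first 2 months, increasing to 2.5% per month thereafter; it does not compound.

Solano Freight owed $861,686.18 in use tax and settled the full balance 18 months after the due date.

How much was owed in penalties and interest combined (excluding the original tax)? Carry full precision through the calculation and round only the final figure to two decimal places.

$455,631.09

Penalty, months 1–2: 2 × 1.25% × $861,686.18 = $21,542.15…
Penalty, months 3–18: 16 × 2.5% × $861,686.18 = $344,674.47…
Interest (6.6%/yr ÷ 12 = 0.55%/month): $861,686.18 × ((1 + 0.0055)^18 − 1) = $89,414.4655…
Penalties + interest = $366,216.6265 + $89,414.4655… = $455,631.09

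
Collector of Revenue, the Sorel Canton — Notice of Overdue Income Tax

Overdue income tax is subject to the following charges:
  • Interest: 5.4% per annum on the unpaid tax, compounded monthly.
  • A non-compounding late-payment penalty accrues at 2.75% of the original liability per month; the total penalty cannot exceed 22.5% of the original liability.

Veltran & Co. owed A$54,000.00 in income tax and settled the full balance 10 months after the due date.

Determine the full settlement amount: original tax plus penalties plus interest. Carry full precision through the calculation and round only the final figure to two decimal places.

A$68,629.80

Penalty (uncapped): 10 × 2.75% × A$54,000.00 = A$14,850.00; cap = 22.5% × A$54,000.00 = A$12,150.00 → penalty = A$12,150.00
Interest (5.4%/yr ÷ 12 = 0.45%/month): A$54,000.00 × ((1 + 0.0045)^10 − 1) = A$2,479.8027…
Total = A$54,000.00 + A$12,150.0000 + A$2,479.8027… = A$68,629.80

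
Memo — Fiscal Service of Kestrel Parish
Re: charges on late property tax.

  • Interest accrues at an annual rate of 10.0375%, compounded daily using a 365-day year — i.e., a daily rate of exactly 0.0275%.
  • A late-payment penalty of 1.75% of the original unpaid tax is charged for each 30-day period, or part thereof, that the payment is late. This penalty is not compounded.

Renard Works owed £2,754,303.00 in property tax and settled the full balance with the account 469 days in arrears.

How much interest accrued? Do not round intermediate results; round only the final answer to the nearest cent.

Interest: £2,754,303.00 × ((1 + 0.000275)^469 − 1) = £2,754,303.00 × 0.13764151… = £379,106.4261…

£379,106.43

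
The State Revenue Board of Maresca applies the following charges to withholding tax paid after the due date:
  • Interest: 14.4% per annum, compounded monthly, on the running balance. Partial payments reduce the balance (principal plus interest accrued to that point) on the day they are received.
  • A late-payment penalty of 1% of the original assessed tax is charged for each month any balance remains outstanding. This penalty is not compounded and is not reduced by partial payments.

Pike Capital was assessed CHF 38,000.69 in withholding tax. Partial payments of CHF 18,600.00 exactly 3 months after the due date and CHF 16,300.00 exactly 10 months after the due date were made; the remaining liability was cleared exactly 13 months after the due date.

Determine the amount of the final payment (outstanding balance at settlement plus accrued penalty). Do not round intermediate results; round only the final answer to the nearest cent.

Monthly rate = 14.4% ÷ 12 = 1.2%
Balance at month 3: CHF 38,000.6900 × (1 + 0.012)^3 = CHF 39,385.1968…
After CHF 18,600.00 payment: CHF 39,385.1968… − CHF 18,600.00 = CHF 20,785.1968…
Balance at month 10: CHF 20,785.1968… × (1 + 0.012)^7 = CHF 22,595.2801…
After CHF 16,300.00 payment: CHF 22,595.2801… − CHF 16,300.00 = CHF 6,295.2801…
Balance at month 13: CHF 6,295.2801… × (1 + 0.012)^3 = CHF 6,524.6406…
Penalty: 13 × 1% × CHF 38,000.69 = CHF 4,940.09…
Final settlement = outstanding balance + penalty = CHF 6,524.6406… + CHF 4,940.09… = CHF 11,464.73

CHF 11,464.73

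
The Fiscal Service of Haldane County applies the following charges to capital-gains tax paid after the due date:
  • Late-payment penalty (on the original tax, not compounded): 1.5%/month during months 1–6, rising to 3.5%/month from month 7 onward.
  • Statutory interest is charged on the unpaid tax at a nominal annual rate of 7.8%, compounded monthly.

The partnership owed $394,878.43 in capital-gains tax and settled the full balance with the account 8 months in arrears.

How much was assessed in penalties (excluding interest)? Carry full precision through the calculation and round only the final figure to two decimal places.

$63,180.55

Penalty, months 1–6: 6 × 1.5% × $394,878.43 = $35,539.06…
Penalty, months 7–8: 2 × 3.5% × $394,878.43 = $27,641.49…
Total penalty = $35,539.06… + $27,641.49… = $63,180.55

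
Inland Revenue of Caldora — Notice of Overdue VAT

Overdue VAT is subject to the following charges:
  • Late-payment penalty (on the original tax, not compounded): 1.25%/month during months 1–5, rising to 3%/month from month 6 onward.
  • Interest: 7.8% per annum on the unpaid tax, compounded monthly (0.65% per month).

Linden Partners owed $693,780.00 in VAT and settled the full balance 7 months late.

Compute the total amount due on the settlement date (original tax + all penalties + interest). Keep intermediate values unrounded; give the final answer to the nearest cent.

Penalty, months 1–5: 5 × 1.25% × $693,780.00 = $43,361.25
Penalty, months 6–7: 2 × 3% × $693,780.00 = $41,626.80
Interest: $693,780.00 × ((1 + 0.0065)^7 − 1) = $693,780.00 × 0.0463969… = $32,189.2583…
Total = $693,780.00 + $84,988.0500 + $32,189.2583… = $810,957.31

$810,957.31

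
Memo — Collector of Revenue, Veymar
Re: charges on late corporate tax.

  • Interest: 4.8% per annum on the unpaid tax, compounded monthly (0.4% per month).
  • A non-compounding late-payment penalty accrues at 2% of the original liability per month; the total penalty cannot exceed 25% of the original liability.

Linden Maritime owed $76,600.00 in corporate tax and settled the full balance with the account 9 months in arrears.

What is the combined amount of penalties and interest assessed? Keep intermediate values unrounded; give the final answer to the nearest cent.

Penalty: 9 × 2% × $76,600.00 = $13,788.00 (below the 25% cap of $19,150.00)
Interest: $76,600.00 × ((1 + 0.004)^9 − 1) = $76,600.00 × 0.0365814… = $2,802.1359…
Penalties + interest = $13,788.0000 + $2,802.1359… = $16,590.14

$16,590.14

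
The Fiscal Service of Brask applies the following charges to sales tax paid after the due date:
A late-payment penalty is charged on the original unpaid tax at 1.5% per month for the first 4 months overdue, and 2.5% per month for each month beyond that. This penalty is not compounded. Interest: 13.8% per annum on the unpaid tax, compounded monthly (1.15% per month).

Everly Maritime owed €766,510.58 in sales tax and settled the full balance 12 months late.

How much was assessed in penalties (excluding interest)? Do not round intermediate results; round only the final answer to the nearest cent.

€199,292.75

Penalty, months 1–4: 4 × 1.5% × €766,510.58 = €45,990.63…
Penalty, months 5–12: 8 × 2.5% × €766,510.58 = €153,302.12…
Total penalty = €45,990.63… + €153,302.12… = €199,292.75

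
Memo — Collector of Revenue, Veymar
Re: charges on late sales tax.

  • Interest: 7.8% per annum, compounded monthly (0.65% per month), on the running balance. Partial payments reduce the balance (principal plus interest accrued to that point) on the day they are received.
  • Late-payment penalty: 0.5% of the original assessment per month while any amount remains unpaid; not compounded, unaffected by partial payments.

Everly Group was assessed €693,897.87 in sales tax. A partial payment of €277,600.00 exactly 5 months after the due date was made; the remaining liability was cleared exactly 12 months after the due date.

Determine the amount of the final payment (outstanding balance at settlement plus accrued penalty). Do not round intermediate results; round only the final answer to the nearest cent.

Balance at month 5: €693,897.8700 × (1 + 0.0065)^5 = €716,744.6344…
After €277,600.00 payment: €716,744.6344… − €277,600.00 = €439,144.6344…
Balance at month 12: €439,144.6344… × (1 + 0.0065)^7 = €459,519.5949…
Penalty: 12 × 0.5% × €693,897.87 = €41,633.87…
Final settlement = outstanding balance + penalty = €459,519.5949… + €41,633.87… = €501,153.47

€501,153.47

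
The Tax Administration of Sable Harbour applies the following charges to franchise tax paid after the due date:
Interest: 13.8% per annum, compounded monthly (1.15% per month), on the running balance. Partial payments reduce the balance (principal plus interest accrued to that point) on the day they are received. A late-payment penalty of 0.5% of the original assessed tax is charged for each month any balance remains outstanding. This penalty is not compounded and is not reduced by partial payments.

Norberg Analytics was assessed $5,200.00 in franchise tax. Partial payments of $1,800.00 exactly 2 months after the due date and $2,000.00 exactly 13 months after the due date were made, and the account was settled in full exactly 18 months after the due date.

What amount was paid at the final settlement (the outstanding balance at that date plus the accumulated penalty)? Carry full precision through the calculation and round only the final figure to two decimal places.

Balance at month 2: $5,200.0000 × (1 + 0.0115)^2 = $5,320.2877
After $1,800.00 payment: $5,320.2877 − $1,800.00 = $3,520.2877
Balance at month 13: $3,520.2877 × (1 + 0.0115)^11 = $3,992.1138…
After $2,000.00 payment: $3,992.1138… − $2,000.00 = $1,992.1138…
Balance at month 18: $1,992.1138… × (1 + 0.0115)^5 = $2,109.3254…
Penalty: 18 × 0.5% × $5,200.00 = $468.00
Final settlement = outstanding balance + penalty = $2,109.3254… + $468.00 = $2,577.33

$2,577.33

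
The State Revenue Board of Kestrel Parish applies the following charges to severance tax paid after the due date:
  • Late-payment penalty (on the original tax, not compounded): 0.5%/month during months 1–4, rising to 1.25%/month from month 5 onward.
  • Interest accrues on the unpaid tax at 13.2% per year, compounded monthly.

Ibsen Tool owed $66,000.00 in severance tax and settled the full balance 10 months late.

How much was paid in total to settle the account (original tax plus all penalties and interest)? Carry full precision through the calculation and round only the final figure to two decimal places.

Penalty, months 1–4: 4 × 0.5% × $66,000.00 = $1,320.00
Penalty, months 5–10: 6 × 1.25% × $66,000.00 = $4,950.00
Interest (13.2%/yr ÷ 12 = 1.1%/month): $66,000.00 × ((1 + 0.011)^10 − 1) = $7,630.1171…
Total = $66,000.00 + $6,270.0000 + $7,630.1171… = $79,900.12

$79,900.12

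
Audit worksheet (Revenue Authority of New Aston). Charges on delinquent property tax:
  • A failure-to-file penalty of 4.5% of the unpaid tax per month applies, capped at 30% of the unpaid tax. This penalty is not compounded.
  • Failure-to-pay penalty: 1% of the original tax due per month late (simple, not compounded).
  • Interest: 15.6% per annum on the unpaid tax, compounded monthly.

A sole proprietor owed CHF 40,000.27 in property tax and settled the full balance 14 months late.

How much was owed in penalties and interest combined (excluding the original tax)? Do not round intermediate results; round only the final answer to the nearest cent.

Failure-to-file: 14 × 4.5% × CHF 40,000.27 = CHF 25,200.17…, capped at 30% × CHF 40,000.27 = CHF 12,000.08…
Failure-to-pay penalty: 14 × 1% × CHF 40,000.27 = CHF 5,600.04…
Interest (15.6%/yr ÷ 12 = 1.3%/month): CHF 40,000.27 × ((1 + 0.013)^14 − 1) = CHF 7,928.3757…
Penalties + interest = CHF 17,600.1188 + CHF 7,928.3757… = CHF 25,528.49

CHF 25,528.49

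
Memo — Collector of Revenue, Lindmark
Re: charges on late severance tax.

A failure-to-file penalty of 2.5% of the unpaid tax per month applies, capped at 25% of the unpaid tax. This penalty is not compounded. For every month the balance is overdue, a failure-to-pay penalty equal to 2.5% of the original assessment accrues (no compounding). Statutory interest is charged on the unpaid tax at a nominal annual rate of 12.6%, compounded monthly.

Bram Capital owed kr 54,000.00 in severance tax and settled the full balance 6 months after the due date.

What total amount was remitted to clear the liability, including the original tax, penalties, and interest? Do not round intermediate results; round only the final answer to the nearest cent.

Failure-to-file: 6 × 2.5% × kr 54,000.00 = kr 8,100.00 (under the 25% cap)
Failure-to-pay penalty: 6 × 2.5% × kr 54,000.00 = kr 8,100.00
Interest (12.6%/yr ÷ 12 = 1.05%/month): kr 54,000.00 × ((1 + 0.0105)^6 − 1) = kr 3,492.5626…
Total = kr 54,000.00 + kr 16,200.0000 + kr 3,492.5626… = kr 73,692.56

kr 73,692.56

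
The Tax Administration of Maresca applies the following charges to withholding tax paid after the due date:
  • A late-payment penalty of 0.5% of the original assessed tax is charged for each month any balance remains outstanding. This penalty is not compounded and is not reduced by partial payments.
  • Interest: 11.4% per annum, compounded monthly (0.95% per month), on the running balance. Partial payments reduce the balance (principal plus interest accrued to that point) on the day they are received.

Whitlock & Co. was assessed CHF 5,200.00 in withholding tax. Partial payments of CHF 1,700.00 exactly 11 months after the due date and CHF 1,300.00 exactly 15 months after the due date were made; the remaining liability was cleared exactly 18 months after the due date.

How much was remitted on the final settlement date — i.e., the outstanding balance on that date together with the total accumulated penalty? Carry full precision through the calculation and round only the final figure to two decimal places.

Balance at month 11: CHF 5,200.0000 × (1 + 0.0095)^11 = CHF 5,769.9613…
After CHF 1,700.00 payment: CHF 5,769.9613… − CHF 1,700.00 = CHF 4,069.9613…
Balance at month 15: CHF 4,069.9613… × (1 + 0.0095)^4 = CHF 4,226.8377…
After CHF 1,300.00 payment: CHF 4,226.8377… − CHF 1,300.00 = CHF 2,926.8377…
Balance at month 18: CHF 2,926.8377… × (1 + 0.0095)^3 = CHF 3,011.0475…
Penalty: 18 × 0.5% × CHF 5,200.00 = CHF 468.00
Final settlement = outstanding balance + penalty = CHF 3,011.0475… + CHF 468.00 = CHF 3,479.05

CHF 3,479.05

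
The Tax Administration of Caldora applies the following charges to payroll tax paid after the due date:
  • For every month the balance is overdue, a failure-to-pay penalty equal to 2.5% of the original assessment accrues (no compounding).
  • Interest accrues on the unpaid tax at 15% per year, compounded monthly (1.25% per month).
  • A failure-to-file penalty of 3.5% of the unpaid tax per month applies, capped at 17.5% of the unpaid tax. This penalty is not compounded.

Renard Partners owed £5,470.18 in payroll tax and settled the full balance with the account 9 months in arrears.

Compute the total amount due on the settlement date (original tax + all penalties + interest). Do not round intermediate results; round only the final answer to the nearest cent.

Failure-to-file: 9 × 3.5% × £5,470.18 = £1,723.11…, capped at 17.5% × £5,470.18 = £957.28…
Failure-to-pay penalty = 2.5% × £5,470.18 × 9 mo = £1,230.79…
Interest: £5,470.18 × ((1 + 0.0125)^9 − 1) = £5,470.18 × 0.1182922… = £647.0795…
Total = £5,470.18 + £2,188.0720 + £647.0795… = £8,305.33

£8,305.33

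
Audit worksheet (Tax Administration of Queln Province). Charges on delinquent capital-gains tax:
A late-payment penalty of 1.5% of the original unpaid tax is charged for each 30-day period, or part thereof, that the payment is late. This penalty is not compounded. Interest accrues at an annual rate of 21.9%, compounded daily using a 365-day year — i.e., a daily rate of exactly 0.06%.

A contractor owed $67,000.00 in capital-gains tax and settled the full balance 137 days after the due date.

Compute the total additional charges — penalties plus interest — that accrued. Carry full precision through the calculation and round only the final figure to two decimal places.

$10,763.29

Penalty periods: ⌈137/30⌉ = 5; penalty = 5 × 1.5% × $67,000.00 = $5,025.00
Interest: $67,000.00 × ((1 + 0.0006)^137 − 1) = $67,000.00 × 0.08564616… = $5,738.2928…
Penalties + interest = $5,025.0000 + $5,738.2928… = $10,763.29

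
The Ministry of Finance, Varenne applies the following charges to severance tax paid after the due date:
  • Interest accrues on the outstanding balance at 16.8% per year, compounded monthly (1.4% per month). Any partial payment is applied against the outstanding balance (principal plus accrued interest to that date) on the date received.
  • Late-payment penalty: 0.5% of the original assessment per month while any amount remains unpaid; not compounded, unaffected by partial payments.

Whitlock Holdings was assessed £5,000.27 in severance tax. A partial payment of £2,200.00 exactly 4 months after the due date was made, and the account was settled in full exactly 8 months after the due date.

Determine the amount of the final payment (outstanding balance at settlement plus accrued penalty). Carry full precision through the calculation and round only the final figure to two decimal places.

£3,462.72

Balance at month 4: £5,000.2700 × (1 + 0.014)^4 = £5,286.2205…
After £2,200.00 payment: £5,286.2205… − £2,200.00 = £3,086.2205…
Balance at month 8: £3,086.2205… × (1 + 0.014)^4 = £3,262.7122…
Penalty: 8 × 0.5% × £5,000.27 = £200.01…
Final settlement = outstanding balance + penalty = £3,262.7122… + £200.01… = £3,462.72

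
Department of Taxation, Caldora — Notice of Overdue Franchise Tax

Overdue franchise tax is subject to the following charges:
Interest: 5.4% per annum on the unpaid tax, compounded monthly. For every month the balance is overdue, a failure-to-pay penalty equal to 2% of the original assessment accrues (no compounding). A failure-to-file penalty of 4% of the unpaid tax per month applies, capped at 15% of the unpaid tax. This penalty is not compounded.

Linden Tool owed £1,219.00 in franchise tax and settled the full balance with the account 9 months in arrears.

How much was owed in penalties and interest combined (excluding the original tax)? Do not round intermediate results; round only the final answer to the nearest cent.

Failure-to-file: 9 × 4% × £1,219.00 = £438.84, capped at 15% × £1,219.00 = £182.85
Failure-to-pay penalty = 2% × £1,219.00 × 9 mo = £219.42
Interest (5.4%/yr ÷ 12 = 0.45%/month): £1,219.00 × ((1 + 0.0045)^9 − 1) = £50.2675…
Penalties + interest = £402.2700 + £50.2675… = £452.54

£452.54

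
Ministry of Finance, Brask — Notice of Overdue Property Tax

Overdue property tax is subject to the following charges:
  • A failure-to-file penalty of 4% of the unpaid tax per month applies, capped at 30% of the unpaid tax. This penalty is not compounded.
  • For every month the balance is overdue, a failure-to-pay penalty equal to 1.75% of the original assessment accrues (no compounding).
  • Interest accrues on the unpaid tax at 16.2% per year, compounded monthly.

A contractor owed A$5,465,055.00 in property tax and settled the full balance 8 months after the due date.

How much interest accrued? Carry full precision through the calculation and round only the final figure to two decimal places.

Interest (16.2%/yr ÷ 12 = 1.35%/month): A$5,465,055.00 × ((1 + 0.0135)^8 − 1) = A$618,879.9411…

A$618,879.94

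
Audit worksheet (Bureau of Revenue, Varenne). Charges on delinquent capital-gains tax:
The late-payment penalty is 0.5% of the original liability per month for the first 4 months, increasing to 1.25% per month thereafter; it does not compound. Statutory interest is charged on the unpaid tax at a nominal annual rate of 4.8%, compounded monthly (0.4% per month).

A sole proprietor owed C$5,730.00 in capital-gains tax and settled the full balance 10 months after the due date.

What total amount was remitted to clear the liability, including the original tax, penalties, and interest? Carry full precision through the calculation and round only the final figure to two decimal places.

Penalty, months 1–4: 4 × 0.5% × C$5,730.00 = C$114.60
Penalty, months 5–10: 6 × 1.25% × C$5,730.00 = C$429.75
Interest: C$5,730.00 × ((1 + 0.004)^10 − 1) = C$5,730.00 × 0.0407277… = C$233.3699…
Total = C$5,730.00 + C$544.3500 + C$233.3699… = C$6,507.72

C$6,507.72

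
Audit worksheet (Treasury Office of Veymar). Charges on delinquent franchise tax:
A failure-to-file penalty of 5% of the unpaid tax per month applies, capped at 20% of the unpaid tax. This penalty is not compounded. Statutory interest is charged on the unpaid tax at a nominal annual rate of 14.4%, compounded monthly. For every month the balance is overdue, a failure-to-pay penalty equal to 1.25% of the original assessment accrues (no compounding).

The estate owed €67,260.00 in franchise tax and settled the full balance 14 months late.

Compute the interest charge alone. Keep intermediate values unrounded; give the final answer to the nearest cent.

€12,224.79

Interest (14.4%/yr ÷ 12 = 1.2%/month): €67,260.00 × ((1 + 0.012)^14 − 1) = €12,224.7913…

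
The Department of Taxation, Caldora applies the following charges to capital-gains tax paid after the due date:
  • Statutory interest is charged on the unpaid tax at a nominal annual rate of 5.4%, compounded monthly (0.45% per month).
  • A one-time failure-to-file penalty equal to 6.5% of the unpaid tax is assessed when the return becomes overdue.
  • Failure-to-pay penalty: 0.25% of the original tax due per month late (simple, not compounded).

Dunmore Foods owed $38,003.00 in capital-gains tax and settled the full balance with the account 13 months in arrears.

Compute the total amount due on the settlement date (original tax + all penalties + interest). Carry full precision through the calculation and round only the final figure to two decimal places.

$43,992.50

Failure-to-file penalty: 6.5% × $38,003.00 = $2,470.20…
Failure-to-pay penalty = 0.25% × $38,003.00 × 13 mo = $1,235.10…
Interest: $38,003.00 × ((1 + 0.0045)^13 − 1) = $38,003.00 × 0.0601059… = $2,284.2029…
Total = $38,003.00 + $3,705.2925 + $2,284.2029… = $43,992.50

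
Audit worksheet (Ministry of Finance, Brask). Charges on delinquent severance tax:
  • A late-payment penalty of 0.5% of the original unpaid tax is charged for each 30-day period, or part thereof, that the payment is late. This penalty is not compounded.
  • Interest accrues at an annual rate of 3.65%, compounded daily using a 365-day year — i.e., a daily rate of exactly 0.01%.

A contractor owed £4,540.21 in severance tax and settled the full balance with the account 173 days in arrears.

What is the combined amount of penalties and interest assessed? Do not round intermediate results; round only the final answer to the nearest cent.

£215.43

Penalty periods: ⌈173/30⌉ = 6; penalty = 6 × 0.5% × £4,540.21 = £136.21…
Interest: £4,540.21 × ((1 + 0.0001)^173 − 1) = £4,540.21 × 0.01744963… = £79.2250…
Penalties + interest = £136.2063 + £79.2250… = £215.43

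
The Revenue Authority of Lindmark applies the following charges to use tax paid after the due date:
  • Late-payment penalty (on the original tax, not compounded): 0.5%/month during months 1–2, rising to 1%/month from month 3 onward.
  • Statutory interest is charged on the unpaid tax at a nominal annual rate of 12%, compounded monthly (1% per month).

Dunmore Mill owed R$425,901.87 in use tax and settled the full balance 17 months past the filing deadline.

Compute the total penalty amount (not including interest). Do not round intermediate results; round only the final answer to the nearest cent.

R$68,144.30

Penalty, months 1–2: 2 × 0.5% × R$425,901.87 = R$4,259.02…
Penalty, months 3–17: 15 × 1% × R$425,901.87 = R$63,885.28…
Total penalty = R$4,259.02… + R$63,885.28… = R$68,144.30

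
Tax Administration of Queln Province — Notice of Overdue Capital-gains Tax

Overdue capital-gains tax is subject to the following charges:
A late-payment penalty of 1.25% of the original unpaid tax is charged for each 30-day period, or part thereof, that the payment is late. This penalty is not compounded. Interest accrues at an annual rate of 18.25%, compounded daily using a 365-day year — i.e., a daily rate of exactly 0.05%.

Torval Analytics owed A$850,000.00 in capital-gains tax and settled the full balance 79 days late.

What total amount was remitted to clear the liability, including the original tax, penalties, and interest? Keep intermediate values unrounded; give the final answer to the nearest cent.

Penalty periods: ⌈79/30⌉ = 3; penalty = 3 × 1.25% × A$850,000.00 = A$31,875.00
Interest: A$850,000.00 × ((1 + 0.0005)^79 − 1) = A$850,000.00 × 0.04028023… = A$34,238.1951…
Total = A$850,000.00 + A$31,875.0000 + A$34,238.1951… = A$916,113.20

A$916,113.20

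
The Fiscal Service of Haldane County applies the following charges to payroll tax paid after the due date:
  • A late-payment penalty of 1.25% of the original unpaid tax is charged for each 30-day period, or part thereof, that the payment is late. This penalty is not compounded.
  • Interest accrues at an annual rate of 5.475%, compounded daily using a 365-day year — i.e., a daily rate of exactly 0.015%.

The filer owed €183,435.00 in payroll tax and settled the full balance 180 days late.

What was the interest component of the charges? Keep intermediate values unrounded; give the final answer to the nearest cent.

Interest: €183,435.00 × ((1 + 0.00015)^180 − 1) = €183,435.00 × 0.02736572… = €5,019.8313…

€5,019.83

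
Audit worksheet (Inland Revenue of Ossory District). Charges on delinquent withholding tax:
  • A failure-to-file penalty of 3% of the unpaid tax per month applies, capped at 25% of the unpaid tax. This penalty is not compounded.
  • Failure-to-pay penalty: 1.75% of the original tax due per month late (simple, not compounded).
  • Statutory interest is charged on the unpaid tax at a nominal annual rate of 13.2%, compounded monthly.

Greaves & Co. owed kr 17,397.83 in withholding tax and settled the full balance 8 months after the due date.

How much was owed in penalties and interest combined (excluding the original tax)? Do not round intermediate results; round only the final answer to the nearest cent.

kr 8,202.44

Failure-to-file: 8 × 3% × kr 17,397.83 = kr 4,175.48… (under the 25% cap)
Failure-to-pay penalty = 1.75% × kr 17,397.83 × 8 mo = kr 2,435.70…
Interest (13.2%/yr ÷ 12 = 1.1%/month): kr 17,397.83 × ((1 + 0.011)^8 − 1) = kr 1,591.2676…
Penalties + interest = kr 6,611.1754 + kr 1,591.2676… = kr 8,202.44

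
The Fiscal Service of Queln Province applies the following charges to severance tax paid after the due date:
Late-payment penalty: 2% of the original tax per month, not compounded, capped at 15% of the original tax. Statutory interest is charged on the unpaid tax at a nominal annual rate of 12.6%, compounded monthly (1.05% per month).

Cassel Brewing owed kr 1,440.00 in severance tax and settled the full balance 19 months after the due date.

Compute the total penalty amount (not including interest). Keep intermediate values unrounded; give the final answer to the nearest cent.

kr 216.00

Penalty (uncapped): 19 × 2% × kr 1,440.00 = kr 547.20; cap = 15% × kr 1,440.00 = kr 216.00 → penalty = kr 216.00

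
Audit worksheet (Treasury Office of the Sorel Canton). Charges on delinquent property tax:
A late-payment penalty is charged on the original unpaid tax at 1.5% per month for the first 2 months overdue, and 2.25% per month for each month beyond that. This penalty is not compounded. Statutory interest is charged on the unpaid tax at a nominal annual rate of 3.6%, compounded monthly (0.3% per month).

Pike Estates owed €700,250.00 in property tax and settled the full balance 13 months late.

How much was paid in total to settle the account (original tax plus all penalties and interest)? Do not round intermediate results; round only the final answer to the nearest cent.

€922,376.15

Penalty, months 1–2: 2 × 1.5% × €700,250.00 = €21,007.50
Penalty, months 3–13: 11 × 2.25% × €700,250.00 = €173,311.88…
Interest: €700,250.00 × ((1 + 0.003)^13 − 1) = €700,250.00 × 0.0397098… = €27,806.7736…
Total = €700,250.00 + €194,319.3750 + €27,806.7736… = €922,376.15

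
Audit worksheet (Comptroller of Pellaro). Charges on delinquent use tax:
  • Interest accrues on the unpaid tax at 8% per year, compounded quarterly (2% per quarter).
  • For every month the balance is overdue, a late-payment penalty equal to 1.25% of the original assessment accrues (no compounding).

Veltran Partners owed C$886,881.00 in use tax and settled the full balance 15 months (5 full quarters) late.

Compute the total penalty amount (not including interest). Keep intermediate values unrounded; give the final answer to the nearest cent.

C$166,290.19

Late-payment penalty = 1.25% × C$886,881.00 × 15 mo = C$166,290.19…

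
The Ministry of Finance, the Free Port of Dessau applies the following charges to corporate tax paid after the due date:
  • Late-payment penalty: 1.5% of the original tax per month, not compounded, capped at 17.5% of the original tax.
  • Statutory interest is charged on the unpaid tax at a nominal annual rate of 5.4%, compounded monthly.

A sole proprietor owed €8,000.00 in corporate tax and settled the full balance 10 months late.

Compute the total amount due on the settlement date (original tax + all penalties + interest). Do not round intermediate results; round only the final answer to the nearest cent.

Penalty: 10 × 1.5% × €8,000.00 = €1,200.00 (below the 17.5% cap of €1,400.00)
Interest (5.4%/yr ÷ 12 = 0.45%/month): €8,000.00 × ((1 + 0.0045)^10 − 1) = €367.3782…
Total = €8,000.00 + €1,200.0000 + €367.3782… = €9,567.38

€9,567.38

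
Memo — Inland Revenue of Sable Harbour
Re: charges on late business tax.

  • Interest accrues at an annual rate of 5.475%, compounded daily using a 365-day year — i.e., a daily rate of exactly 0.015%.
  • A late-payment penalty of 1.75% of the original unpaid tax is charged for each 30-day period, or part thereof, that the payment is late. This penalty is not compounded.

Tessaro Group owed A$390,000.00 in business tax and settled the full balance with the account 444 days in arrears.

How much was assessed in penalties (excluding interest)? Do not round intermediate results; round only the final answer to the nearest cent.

A$102,375.00

Penalty periods: ⌈444/30⌉ = 15; penalty = 15 × 1.75% × A$390,000.00 = A$102,375.00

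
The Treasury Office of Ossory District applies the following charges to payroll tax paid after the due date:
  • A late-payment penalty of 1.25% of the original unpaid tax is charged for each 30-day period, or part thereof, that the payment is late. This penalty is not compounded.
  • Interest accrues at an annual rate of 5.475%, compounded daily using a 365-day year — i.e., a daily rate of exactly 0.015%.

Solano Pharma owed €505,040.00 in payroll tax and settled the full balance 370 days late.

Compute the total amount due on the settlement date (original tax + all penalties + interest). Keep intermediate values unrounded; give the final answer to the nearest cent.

€615,928.91

Penalty periods: ⌈370/30⌉ = 13; penalty = 13 × 1.25% × €505,040.00 = €82,069.00
Interest: €505,040.00 × ((1 + 0.00015)^370 − 1) = €505,040.00 × 0.05706462… = €28,819.9144…
Total = €505,040.00 + €82,069.0000 + €28,819.9144… = €615,928.91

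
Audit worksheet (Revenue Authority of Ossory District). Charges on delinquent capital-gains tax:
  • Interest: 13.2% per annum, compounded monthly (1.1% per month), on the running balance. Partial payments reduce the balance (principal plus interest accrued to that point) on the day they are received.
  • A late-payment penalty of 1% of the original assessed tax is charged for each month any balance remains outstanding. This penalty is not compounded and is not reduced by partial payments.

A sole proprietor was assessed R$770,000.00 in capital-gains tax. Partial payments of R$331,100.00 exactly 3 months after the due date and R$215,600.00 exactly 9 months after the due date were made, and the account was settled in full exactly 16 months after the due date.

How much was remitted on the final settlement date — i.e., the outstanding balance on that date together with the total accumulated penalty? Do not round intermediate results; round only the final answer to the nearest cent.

R$426,034.41

Balance at month 3: R$770,000.0000 × (1 + 0.011)^3 = R$795,690.5349…
After R$331,100.00 payment: R$795,690.5349… − R$331,100.00 = R$464,590.5349…
Balance at month 9: R$464,590.5349… × (1 + 0.011)^6 = R$496,109.2119…
After R$215,600.00 payment: R$496,109.2119… − R$215,600.00 = R$280,509.2119…
Balance at month 16: R$280,509.2119… × (1 + 0.011)^7 = R$302,834.4073…
Penalty: 16 × 1% × R$770,000.00 = R$123,200.00
Final settlement = outstanding balance + penalty = R$302,834.4073… + R$123,200.00 = R$426,034.41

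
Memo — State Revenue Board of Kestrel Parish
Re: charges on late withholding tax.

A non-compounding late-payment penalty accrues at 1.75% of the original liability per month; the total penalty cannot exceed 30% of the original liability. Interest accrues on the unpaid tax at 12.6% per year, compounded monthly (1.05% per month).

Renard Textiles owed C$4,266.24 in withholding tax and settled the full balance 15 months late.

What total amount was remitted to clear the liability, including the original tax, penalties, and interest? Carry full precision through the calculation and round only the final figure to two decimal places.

C$6,109.77

Penalty: 15 × 1.75% × C$4,266.24 = C$1,119.89… (below the 30% cap of C$1,279.87…)
Interest: C$4,266.24 × ((1 + 0.0105)^15 − 1) = C$4,266.24 × 0.1696200… = C$723.6394…
Total = C$4,266.24 + C$1,119.8880 + C$723.6394… = C$6,109.77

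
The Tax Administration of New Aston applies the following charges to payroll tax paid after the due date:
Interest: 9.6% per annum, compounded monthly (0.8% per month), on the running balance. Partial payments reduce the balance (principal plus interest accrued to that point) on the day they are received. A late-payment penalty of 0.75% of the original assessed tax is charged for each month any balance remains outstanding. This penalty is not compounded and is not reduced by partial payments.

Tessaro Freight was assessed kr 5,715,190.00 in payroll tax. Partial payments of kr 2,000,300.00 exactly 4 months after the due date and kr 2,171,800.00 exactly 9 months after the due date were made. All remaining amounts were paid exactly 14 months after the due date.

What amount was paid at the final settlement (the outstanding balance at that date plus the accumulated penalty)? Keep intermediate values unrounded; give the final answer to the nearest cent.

kr 2,563,477.82

Balance at month 4: kr 5,715,190.0000 × (1 + 0.008)^4 = kr 5,900,282.4411…
After kr 2,000,300.00 payment: kr 5,900,282.4411… − kr 2,000,300.00 = kr 3,899,982.4411…
Balance at month 9: kr 3,899,982.4411… × (1 + 0.008)^5 = kr 4,058,497.7754…
After kr 2,171,800.00 payment: kr 4,058,497.7754… − kr 2,171,800.00 = kr 1,886,697.7754…
Balance at month 14: kr 1,886,697.7754… × (1 + 0.008)^5 = kr 1,963,382.8716…
Penalty: 14 × 0.75% × kr 5,715,190.00 = kr 600,094.95
Final settlement = outstanding balance + penalty = kr 1,963,382.8716… + kr 600,094.95 = kr 2,563,477.82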